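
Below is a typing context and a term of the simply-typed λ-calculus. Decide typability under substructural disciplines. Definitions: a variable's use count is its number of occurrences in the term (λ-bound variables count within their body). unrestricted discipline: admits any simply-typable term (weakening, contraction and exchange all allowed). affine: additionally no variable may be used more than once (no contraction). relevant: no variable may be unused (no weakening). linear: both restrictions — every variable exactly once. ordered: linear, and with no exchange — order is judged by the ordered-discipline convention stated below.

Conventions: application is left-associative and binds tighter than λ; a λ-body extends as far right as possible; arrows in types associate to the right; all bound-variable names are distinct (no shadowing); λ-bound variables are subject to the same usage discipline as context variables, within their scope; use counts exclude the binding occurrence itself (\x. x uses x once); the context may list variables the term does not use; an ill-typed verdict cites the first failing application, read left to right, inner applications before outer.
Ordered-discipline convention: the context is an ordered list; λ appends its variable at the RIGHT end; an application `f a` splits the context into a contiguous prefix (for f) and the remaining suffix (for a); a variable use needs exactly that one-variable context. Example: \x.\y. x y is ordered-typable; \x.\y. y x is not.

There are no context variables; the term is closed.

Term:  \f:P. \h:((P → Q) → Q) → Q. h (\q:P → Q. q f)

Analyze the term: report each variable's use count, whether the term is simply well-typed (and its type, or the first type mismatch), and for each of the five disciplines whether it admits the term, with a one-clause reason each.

counts: f [bound] ×1; h [bound] ×1; q [bound] ×1
order of uses: h, q, f
typing: ✓ — P → (((P → Q) → Q) → Q) → Q
ordered ✗ (no contiguous prefix/suffix split fits h, q, f)
linear ✓ (f, h, q: one use apiece)
affine ✓ (at most one use each (f, h, q))
relevant ✓ (every one of f, h, q appears)
unrestricted ✓ (typability at P → (((P → Q) → Q) → Q) → Q is all that's needed)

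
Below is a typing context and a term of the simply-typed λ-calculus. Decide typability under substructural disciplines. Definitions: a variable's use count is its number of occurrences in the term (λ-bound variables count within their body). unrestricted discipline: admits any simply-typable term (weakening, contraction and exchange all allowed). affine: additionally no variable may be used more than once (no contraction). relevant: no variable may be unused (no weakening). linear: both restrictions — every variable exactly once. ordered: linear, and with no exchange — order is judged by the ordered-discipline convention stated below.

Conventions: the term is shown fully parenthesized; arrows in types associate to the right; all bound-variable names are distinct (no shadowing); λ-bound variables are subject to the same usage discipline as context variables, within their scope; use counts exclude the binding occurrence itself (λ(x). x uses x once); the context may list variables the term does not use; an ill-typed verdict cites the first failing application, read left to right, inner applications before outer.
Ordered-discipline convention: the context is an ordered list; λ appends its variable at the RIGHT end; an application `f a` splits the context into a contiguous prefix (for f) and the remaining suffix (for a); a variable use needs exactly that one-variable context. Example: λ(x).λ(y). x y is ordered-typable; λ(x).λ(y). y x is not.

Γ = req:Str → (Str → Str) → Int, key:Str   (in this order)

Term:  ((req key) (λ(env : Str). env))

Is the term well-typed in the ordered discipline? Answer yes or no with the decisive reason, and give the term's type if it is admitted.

yes — req, key, env once each; derivable with no W/C/E; term : Int
counts: req: 1, key: 1, env (λ-bound): 1
order of uses: req, key, env
typing: the term checks, with type Int
summary: ordered ✓; linear ✓; affine ✓; relevant ✓; unrestricted ✓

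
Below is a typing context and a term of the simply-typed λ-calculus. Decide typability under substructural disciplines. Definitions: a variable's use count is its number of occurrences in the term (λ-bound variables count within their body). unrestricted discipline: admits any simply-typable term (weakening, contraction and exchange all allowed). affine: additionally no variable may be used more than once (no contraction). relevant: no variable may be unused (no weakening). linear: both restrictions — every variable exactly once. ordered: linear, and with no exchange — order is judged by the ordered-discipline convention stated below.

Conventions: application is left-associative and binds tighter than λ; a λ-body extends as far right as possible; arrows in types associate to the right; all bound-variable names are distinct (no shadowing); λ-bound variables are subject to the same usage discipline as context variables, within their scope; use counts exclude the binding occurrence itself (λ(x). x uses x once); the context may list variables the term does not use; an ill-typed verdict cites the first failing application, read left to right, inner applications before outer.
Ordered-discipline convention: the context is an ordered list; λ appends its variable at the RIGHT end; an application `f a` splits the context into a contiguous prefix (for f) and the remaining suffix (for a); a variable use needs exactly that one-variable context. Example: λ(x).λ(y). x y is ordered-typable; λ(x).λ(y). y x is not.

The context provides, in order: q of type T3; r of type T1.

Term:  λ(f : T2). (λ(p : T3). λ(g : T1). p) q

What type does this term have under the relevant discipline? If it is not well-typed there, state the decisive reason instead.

not well-typed under relevant — needs weakening: r, f, g unused
variable uses: q: 1, r: 0, f [bound]: 0, p [bound]: 1, g [bound]: 0
order of uses: p, q
typing: the term checks, with type T2 → T1 → T3
all disciplines: ordered ✗ · linear ✗ · affine ✓ · relevant ✗ · unrestricted ✓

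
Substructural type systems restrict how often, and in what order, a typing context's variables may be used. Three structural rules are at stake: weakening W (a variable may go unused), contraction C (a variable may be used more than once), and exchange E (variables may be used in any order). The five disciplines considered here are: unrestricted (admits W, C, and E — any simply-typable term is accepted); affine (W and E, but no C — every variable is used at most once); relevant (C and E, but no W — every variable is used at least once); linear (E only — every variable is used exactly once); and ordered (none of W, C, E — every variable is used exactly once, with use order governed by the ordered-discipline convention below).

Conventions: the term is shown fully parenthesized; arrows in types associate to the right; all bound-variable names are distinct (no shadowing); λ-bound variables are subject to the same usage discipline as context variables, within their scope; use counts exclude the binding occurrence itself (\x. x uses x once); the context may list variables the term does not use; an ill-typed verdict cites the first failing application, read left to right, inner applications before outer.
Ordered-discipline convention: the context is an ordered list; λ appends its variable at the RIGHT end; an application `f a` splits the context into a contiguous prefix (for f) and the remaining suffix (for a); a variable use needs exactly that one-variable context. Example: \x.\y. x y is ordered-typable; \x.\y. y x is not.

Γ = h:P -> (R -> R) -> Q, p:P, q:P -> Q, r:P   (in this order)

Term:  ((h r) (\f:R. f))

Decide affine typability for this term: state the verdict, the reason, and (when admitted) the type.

yes — at most one use each (h, p, q, r, f); term : Q
usage: h=1, p=0, q=0, r=1, f (bound)=1
uses in reading order: h, r, f
typing: ✓ — Q
per-discipline verdicts: ordered ✗; linear ✗; affine ✓; relevant ✗; unrestricted ✓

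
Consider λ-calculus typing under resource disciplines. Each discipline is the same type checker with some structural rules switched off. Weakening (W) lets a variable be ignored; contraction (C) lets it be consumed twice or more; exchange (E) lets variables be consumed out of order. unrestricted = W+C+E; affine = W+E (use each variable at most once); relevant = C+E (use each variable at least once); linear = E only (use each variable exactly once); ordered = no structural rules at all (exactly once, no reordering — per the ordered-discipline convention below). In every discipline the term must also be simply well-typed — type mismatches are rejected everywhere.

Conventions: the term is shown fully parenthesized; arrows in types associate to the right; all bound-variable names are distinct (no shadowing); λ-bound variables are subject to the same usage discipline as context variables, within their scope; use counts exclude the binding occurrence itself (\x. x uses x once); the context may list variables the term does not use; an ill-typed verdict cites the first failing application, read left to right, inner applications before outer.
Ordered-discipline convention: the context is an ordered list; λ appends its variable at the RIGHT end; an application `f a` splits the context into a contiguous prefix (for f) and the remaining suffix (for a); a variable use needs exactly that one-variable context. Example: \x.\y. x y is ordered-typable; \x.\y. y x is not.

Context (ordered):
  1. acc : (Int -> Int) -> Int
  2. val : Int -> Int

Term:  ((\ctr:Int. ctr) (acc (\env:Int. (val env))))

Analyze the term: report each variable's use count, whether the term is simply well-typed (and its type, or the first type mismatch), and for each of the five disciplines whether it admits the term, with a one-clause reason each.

usage: acc=1, val=1, ctr (bound)=1, env (bound)=1
order of uses: ctr, acc, val, env
typing: the term checks, with type Int
ordered: ✓ — acc, val, ctr, env once each; derivable with no W/C/E
linear: ✓ — exactly-once usage across acc, val, ctr, env
affine: ✓ — none of acc, val, ctr, env used more than once
relevant: ✓ — none of acc, val, ctr, env goes unused
unrestricted: ✓ — simply typable at Int; W, C, E all held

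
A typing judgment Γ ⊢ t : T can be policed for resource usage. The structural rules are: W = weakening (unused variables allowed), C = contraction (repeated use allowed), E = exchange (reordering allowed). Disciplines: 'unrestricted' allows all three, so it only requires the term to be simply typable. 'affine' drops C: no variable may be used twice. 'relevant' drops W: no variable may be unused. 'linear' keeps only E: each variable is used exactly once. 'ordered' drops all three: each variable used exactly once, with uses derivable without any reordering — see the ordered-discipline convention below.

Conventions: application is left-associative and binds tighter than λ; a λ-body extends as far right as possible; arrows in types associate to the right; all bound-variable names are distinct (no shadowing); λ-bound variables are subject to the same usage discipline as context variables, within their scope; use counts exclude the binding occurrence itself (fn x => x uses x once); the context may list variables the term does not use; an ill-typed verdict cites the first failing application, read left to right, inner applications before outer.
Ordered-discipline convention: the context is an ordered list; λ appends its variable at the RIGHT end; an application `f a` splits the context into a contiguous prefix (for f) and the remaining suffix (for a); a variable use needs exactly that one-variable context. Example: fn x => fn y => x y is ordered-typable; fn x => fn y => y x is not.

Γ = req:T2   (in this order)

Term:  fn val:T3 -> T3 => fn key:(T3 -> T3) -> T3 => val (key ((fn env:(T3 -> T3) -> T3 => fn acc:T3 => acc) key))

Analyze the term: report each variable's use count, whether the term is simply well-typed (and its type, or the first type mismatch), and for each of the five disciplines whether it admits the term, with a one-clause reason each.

usage: req: 0; val [bound]: 1; key [bound]: 2; env [bound]: 0; acc [bound]: 1
use order (left to right): val, key, acc, key
typing: ✓ — (T3 -> T3) -> ((T3 -> T3) -> T3) -> T3
ordered ✗ (needs contraction — key ×2; req, env never used (weakening))
linear ✗ (needs contraction — key ×2; req, env never used (weakening))
affine ✗ (needs contraction — key ×2)
relevant ✗ (req, env never used (weakening))
unrestricted ✓ (well-typed at (T3 -> T3) -> ((T3 -> T3) -> T3) -> T3; no restrictions here)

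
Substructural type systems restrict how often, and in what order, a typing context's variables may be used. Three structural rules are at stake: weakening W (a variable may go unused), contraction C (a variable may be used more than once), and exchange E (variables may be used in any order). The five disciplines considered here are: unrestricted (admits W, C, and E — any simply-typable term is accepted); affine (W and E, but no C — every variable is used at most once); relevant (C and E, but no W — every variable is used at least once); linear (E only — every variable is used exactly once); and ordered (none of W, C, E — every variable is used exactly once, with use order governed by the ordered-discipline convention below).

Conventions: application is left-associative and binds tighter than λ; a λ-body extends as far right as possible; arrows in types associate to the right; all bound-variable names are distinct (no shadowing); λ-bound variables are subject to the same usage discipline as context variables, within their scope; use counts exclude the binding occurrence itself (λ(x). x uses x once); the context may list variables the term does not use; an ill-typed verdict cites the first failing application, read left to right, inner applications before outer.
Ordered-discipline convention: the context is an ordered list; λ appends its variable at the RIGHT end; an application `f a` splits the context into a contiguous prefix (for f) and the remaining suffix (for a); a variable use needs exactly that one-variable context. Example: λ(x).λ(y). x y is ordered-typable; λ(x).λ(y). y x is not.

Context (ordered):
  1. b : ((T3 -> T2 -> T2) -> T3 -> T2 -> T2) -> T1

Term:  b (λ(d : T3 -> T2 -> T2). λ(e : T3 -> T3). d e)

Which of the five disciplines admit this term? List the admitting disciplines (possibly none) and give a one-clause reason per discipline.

accepted by: none
variable uses: b ×1; d (bound) ×1; e (bound) ×1
left-to-right use order: b, d, e
typing: ill-typed: argument of type T3 -> T3 where T3 is required
ordered: ✗, fails simple typing
linear: ✗, a type mismatch blocks all five
affine: ✗, the type mismatch rejects it
relevant: ✗, not simply typable
unrestricted: ✗, fails simple typing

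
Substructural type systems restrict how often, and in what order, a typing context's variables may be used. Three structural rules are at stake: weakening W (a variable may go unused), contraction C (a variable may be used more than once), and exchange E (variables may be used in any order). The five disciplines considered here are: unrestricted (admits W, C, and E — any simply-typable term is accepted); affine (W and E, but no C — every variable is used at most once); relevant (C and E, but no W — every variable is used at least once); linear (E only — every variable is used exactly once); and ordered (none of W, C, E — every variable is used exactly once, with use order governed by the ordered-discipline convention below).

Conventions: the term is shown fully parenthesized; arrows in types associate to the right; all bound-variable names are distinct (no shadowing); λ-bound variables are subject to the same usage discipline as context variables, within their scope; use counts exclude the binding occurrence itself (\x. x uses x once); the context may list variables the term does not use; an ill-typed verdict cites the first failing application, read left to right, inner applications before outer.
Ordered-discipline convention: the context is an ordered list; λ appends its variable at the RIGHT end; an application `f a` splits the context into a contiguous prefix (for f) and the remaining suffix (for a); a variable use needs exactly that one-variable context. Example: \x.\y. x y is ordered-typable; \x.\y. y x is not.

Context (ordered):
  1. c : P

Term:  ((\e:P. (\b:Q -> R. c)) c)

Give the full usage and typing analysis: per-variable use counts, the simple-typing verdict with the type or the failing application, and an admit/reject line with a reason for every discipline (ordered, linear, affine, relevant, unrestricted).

counts: c=2; e (λ-bound)=0; b (λ-bound)=0
left-to-right use order: c, c
typing: well-typed at (Q -> R) -> P
ordered: ✗ — needs contraction — c ×2; needs weakening: e, b unused
linear: ✗ — needs contraction — c ×2; needs weakening: e, b unused
affine: ✗ — needs contraction — c ×2
relevant: ✗ — needs weakening: e, b unused
unrestricted: ✓ — well-typed at (Q -> R) -> P; no restrictions here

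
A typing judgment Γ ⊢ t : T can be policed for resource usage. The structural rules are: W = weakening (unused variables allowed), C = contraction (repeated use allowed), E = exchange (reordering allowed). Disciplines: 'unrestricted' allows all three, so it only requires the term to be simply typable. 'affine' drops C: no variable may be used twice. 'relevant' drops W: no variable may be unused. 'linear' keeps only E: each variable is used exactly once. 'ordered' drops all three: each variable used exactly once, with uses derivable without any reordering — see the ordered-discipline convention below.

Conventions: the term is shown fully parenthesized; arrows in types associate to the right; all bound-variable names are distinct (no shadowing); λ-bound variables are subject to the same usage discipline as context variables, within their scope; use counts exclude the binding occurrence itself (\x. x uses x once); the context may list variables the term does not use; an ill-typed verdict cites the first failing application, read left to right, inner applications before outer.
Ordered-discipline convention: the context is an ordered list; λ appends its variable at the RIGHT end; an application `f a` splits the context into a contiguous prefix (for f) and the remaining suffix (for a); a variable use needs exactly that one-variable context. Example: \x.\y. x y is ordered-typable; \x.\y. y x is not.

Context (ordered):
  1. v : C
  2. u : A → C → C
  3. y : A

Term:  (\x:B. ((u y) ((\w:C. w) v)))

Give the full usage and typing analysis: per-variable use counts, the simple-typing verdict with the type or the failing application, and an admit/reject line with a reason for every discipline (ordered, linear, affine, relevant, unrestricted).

counts: v: 1×, u: 1×, y: 1×, x (λ-bound): 0×, w (λ-bound): 1×
order of uses: u, y, w, v
typing: the term checks, with type B → C
ordered: ✗ — x left unused
linear: ✗ — x left unused
affine: ✓ — no duplicate uses among v, u, y, x, w
relevant: ✗ — x left unused
unrestricted: ✓ — type-checks (B → C) and nothing is barred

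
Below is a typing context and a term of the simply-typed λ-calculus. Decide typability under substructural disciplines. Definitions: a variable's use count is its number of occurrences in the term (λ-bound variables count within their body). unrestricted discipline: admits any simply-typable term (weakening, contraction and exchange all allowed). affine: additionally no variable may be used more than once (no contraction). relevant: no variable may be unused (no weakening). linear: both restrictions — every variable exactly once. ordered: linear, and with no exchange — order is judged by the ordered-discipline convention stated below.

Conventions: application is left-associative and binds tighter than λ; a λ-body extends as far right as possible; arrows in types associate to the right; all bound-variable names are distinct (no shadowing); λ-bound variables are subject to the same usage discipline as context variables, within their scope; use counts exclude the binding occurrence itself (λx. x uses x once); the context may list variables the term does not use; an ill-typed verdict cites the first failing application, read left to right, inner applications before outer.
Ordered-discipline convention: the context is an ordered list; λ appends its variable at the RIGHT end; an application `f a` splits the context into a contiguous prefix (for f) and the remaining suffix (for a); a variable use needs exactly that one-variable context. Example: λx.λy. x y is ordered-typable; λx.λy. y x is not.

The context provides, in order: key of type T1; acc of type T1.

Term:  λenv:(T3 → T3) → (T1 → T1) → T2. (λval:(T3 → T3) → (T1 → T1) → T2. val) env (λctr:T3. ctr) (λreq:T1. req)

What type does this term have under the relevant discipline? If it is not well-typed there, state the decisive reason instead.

not well-typed under relevant — unused: key, acc — weakening required
counts: key ×0, acc ×0, env (λ-bound) ×1, val (λ-bound) ×1, ctr (λ-bound) ×1, req (λ-bound) ×1
order of uses: val, env, ctr, req
typing: well-typed — term : ((T3 → T3) → (T1 → T1) → T2) → T2
all disciplines: ordered ✗; linear ✗; affine ✓; relevant ✗; unrestricted ✓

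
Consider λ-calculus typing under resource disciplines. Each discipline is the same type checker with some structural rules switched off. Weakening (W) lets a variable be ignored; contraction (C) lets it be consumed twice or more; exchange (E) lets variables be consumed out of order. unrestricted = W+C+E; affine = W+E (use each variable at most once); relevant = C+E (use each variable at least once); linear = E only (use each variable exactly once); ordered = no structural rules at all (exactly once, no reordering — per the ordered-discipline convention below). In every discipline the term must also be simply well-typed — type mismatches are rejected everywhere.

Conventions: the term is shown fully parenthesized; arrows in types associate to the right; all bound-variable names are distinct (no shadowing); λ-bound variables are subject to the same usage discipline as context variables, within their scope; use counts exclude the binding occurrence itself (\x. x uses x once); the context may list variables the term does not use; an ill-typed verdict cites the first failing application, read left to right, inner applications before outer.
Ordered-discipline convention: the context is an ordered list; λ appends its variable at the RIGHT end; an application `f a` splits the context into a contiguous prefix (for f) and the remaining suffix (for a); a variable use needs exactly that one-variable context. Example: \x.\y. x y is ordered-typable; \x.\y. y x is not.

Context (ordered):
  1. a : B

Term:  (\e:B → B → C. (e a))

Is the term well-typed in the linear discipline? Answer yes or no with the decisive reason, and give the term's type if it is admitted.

yes — each of a, e used exactly once; term : (B → B → C) → B → C
use counts: a ×1, e (λ-bound) ×1
order of uses: e, a
typing: ✓ — (B → B → C) → B → C
per-discipline verdicts: ordered ✗, linear ✓, affine ✓, relevant ✓, unrestricted ✓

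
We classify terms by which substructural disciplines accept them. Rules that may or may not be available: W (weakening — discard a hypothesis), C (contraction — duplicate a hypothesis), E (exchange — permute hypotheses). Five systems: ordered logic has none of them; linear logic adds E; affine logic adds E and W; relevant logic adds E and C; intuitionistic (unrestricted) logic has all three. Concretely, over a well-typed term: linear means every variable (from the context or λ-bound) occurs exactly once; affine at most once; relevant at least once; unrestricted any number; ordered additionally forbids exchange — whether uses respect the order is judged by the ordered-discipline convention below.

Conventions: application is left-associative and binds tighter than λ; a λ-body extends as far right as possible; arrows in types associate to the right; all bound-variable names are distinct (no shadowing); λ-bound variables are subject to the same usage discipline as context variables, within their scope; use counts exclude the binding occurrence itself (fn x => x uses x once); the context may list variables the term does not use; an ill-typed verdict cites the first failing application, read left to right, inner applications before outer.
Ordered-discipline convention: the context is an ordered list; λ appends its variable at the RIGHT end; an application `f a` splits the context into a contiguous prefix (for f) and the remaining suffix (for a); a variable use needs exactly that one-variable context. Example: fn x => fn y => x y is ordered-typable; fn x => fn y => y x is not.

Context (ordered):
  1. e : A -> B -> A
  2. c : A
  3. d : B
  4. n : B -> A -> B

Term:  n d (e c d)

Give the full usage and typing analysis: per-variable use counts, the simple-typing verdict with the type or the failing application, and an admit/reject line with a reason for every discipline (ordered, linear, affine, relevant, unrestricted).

use counts: e: 1, c: 1, d: 2, n: 1
order of uses: n, d, e, c, d
typing: well-typed — term : B
ordered: ✗, d ×2 used more than once (contraction)
linear: ✗, d ×2 used more than once (contraction)
affine: ✗, d ×2 used more than once (contraction)
relevant: ✓, every one of e, c, d, n appears
unrestricted: ✓, type-checks (B) and nothing is barred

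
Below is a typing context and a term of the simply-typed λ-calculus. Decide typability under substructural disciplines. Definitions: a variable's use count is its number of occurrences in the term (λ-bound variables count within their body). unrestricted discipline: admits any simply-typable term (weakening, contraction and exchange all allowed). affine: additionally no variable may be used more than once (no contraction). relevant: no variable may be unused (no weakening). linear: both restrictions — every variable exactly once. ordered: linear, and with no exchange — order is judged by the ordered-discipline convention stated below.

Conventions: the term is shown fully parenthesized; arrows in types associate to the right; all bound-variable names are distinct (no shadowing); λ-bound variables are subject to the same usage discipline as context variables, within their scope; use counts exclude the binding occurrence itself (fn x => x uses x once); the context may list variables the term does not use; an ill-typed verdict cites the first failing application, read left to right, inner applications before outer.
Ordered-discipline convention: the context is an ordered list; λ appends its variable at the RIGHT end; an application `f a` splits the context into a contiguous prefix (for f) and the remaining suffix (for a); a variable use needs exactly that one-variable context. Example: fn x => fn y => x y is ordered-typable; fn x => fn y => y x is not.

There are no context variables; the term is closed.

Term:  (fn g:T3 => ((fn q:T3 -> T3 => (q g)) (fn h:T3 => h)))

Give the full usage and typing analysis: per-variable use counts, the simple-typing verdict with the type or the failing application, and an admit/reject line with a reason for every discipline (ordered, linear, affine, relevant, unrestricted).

counts: g (bound): 1×; q (bound): 1×; h (bound): 1×
use order (left to right): q, g, h
typing: well-typed — term : T3 -> T3
ordered: ✗, no ordered split (uses run q, g, h)
linear: ✓, exactly-once usage across g, q, h
affine: ✓, none of g, q, h used more than once
relevant: ✓, g, q, h: all used, weakening unneeded
unrestricted: ✓, typability at T3 -> T3 is all that's needed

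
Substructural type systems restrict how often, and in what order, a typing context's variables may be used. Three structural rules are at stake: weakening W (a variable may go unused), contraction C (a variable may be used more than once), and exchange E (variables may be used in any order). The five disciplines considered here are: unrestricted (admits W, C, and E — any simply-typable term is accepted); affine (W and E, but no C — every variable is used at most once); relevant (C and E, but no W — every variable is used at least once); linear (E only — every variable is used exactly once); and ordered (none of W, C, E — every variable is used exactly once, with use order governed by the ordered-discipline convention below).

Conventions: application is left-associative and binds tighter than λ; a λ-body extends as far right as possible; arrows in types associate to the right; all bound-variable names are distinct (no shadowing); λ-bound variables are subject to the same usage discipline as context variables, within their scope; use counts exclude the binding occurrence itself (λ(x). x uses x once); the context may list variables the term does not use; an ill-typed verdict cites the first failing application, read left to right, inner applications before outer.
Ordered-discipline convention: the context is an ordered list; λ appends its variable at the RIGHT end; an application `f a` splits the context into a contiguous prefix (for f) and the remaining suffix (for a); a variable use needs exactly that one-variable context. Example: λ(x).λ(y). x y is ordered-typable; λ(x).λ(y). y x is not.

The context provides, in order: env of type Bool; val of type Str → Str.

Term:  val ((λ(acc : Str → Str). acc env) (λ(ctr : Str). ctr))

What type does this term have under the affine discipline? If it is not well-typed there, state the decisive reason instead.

not well-typed under affine — fails simple typing
variable uses: env ×1; val ×1; acc [bound] ×1; ctr [bound] ×1
uses in reading order: val, acc, env, ctr
typing: ill-typed: argument of type Bool where Str is required
summary: ordered ✗ · linear ✗ · affine ✗ · relevant ✗ · unrestricted ✗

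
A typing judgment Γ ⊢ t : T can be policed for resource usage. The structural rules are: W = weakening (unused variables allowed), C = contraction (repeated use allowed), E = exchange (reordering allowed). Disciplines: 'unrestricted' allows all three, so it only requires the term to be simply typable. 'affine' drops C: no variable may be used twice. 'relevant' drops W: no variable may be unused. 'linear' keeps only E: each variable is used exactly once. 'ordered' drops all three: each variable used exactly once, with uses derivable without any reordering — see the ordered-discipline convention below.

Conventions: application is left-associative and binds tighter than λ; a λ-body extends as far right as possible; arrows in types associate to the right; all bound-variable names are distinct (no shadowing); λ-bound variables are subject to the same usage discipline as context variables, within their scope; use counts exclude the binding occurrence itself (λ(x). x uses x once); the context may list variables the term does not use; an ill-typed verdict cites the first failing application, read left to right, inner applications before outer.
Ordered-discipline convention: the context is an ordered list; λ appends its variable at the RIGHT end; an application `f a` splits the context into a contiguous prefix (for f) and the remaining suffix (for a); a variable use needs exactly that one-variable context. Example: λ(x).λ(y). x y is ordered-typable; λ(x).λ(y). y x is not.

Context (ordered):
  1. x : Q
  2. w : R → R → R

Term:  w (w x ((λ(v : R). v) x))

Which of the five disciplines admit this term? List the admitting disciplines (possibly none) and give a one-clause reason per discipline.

admitted in: none
counts: x: 2, w: 2, v (bound): 1
uses in reading order: w, w, x, v, x
typing: ill-typed: argument of type Q where R is required
ordered ✗ (the type mismatch rejects it)
linear ✗ (not simply typable)
affine ✗ (fails simple typing)
relevant ✗ (a type mismatch blocks all five)
unrestricted ✗ (the type mismatch rejects it)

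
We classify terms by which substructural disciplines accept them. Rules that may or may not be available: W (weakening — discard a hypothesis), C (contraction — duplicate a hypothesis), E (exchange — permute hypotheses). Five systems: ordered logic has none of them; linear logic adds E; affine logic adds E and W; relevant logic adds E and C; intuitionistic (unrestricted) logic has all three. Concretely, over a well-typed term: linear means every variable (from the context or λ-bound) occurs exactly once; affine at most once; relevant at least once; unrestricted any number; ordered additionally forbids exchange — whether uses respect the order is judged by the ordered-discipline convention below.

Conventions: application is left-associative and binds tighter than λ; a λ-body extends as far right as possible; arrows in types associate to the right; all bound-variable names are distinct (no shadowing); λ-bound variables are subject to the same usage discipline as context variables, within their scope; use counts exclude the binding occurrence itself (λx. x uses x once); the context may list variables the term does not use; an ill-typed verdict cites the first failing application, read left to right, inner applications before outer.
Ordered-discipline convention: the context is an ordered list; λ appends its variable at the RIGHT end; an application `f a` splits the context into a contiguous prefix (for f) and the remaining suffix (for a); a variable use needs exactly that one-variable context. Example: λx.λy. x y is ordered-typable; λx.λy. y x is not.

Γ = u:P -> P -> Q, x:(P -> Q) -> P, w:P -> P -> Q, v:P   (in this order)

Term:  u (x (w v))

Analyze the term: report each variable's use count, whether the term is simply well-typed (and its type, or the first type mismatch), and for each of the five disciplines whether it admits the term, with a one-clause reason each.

variable uses: u: 1; x: 1; w: 1; v: 1
use order (left to right): u, x, w, v
typing: ✓ — P -> Q
ordered: ✓, single-use (u, x, w, v), ordered derivation ok
linear: ✓, each of u, x, w, v used exactly once
affine: ✓, u, x, w, v: no repeats, contraction unneeded
relevant: ✓, every one of u, x, w, v appears
unrestricted: ✓, type-checks (P -> Q) and nothing is barred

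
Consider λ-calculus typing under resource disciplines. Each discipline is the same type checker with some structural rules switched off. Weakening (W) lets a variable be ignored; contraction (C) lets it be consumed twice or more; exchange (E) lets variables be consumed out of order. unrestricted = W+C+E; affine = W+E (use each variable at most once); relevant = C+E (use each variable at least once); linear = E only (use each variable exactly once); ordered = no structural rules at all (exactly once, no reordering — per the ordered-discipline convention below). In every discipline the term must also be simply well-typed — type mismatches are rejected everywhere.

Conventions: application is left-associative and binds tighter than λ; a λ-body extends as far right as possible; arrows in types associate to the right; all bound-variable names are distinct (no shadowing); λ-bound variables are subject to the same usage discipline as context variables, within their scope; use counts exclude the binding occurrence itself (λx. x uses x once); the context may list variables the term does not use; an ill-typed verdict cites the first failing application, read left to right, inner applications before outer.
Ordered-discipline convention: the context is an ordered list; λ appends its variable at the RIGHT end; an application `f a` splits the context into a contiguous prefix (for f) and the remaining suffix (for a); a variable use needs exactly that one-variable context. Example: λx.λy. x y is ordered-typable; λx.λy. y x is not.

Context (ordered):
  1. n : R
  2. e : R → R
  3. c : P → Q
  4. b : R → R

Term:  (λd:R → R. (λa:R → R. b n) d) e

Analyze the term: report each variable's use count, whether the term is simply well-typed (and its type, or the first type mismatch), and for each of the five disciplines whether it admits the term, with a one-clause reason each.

counts: n=1, e=1, c=0, b=1, d [bound]=1, a [bound]=0
uses in reading order: b, n, d, e
typing: well-typed — term : R
ordered ✗ (c, a left unused)
linear ✗ (c, a left unused)
affine ✓ (at most one use each (n, e, c, b, d, a))
relevant ✗ (c, a left unused)
unrestricted ✓ (type-checks (R) and nothing is barred)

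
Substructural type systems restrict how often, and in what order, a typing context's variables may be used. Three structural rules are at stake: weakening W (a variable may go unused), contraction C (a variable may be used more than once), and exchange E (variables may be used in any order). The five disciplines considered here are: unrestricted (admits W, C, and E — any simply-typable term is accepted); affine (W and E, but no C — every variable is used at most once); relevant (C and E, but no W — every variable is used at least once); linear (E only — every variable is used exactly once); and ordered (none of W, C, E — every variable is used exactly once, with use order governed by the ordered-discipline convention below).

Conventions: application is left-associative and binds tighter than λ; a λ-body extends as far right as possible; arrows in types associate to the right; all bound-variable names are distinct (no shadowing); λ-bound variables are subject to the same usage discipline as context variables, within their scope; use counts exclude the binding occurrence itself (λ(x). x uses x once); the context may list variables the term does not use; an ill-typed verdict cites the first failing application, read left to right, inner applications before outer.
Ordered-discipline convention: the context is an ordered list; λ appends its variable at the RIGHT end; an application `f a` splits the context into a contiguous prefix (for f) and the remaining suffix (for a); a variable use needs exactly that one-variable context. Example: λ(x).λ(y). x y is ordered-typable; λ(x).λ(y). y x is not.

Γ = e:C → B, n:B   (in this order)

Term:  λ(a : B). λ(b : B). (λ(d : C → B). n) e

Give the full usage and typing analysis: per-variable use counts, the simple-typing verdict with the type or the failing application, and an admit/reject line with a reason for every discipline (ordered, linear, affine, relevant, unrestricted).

usage: e ×1, n ×1, a (λ-bound) ×0, b (λ-bound) ×0, d (λ-bound) ×0
order of uses: n, e
typing: ✓ — B → B → B
ordered: ✗ — a, b, d left unused
linear: ✗ — a, b, d left unused
affine: ✓ — at most one use each (e, n, a, b, d)
relevant: ✗ — a, b, d left unused
unrestricted: ✓ — type-checks (B → B → B) and nothing is barred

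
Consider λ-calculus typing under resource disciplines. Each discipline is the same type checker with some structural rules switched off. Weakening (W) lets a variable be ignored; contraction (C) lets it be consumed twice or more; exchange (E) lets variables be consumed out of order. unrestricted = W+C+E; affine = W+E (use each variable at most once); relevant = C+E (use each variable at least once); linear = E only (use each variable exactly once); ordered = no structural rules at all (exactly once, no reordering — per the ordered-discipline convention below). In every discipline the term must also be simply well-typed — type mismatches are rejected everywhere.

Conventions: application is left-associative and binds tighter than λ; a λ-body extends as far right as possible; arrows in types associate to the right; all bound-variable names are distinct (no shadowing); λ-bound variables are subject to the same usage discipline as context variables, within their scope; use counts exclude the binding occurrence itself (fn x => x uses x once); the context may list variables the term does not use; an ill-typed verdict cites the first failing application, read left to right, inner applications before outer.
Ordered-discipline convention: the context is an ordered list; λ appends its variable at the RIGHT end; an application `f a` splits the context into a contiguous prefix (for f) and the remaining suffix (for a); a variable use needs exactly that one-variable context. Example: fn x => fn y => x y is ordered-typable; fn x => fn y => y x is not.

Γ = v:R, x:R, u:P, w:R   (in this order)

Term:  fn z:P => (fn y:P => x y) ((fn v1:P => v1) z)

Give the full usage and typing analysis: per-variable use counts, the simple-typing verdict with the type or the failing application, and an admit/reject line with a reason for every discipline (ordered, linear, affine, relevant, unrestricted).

usage: v: 0; x: 1; u: 0; w: 0; z [bound]: 1; y [bound]: 1; v1 [bound]: 1
uses in reading order: x, y, v1, z
typing: ill-typed: non-arrow in function slot: R
ordered: ✗ — the type mismatch rejects it
linear: ✗ — not simply typable
affine: ✗ — fails simple typing
relevant: ✗ — a type mismatch blocks all five
unrestricted: ✗ — the type mismatch rejects it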